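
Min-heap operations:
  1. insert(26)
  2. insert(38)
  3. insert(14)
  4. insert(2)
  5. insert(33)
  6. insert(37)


insert(26) -> [26]
insert(38) -> [26, 38]
insert(14) -> [14, 38, 26]
insert(2) -> [2, 14, 26, 38]
insert(33) -> [2, 14, 26, 38, 33]
insert(37) -> [2, 14, 26, 38, 33, 37]

Final heap: [2, 14, 26, 38, 33, 37]


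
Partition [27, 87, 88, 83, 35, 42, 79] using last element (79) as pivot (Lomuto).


Pivot: 79
  27 <= 79: advance i (no swap)
  35 <= 79: swap -> [27, 35, 88, 83, 87, 42, 79]
  42 <= 79: swap -> [27, 35, 42, 83, 87, 88, 79]
Place pivot at 3: [27, 35, 42, 79, 87, 88, 83]

Partitioned: [27, 35, 42, 79, 87, 88, 83]


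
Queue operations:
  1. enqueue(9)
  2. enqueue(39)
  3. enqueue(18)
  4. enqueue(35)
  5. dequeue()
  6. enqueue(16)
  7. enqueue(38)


enqueue(9) -> [9]
enqueue(39) -> [9, 39]
enqueue(18) -> [9, 39, 18]
enqueue(35) -> [9, 39, 18, 35]
dequeue()->9, [39, 18, 35]
enqueue(16) -> [39, 18, 35, 16]
enqueue(38) -> [39, 18, 35, 16, 38]

Final queue: [39, 18, 35, 16, 38]


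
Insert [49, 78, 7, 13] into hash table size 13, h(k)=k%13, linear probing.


Insert 49: h=10 -> slot 10
Insert 78: h=0 -> slot 0
Insert 7: h=7 -> slot 7
Insert 13: h=0, 1 probes -> slot 1

Table: [78, 13, None, None, None, None, None, 7, None, None, 49, None, None]


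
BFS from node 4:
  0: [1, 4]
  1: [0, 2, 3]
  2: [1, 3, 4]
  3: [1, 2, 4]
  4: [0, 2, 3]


Visit 4, enqueue [0, 2, 3]
Visit 0, enqueue [1]
Visit 2, enqueue []
Visit 3, enqueue []
Visit 1, enqueue []

BFS order: [4, 0, 2, 3, 1]


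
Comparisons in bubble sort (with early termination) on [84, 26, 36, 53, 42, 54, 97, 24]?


Algorithm: bubble sort (with early termination)
Input: [84, 26, 36, 53, 42, 54, 97, 24]
Sorted: [24, 26, 36, 42, 53, 54, 84, 97]

28


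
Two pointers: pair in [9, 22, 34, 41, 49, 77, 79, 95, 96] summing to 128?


lo=0(9)+hi=8(96)=105
lo=1(22)+hi=8(96)=118
lo=2(34)+hi=8(96)=130
lo=2(34)+hi=7(95)=129
lo=2(34)+hi=6(79)=113
lo=3(41)+hi=6(79)=120
lo=4(49)+hi=6(79)=128

Yes: 49+79=128


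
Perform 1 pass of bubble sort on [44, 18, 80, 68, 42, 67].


Initial: [44, 18, 80, 68, 42, 67]
Pass 1: [18, 44, 68, 42, 67, 80] (4 swaps)

After 1 pass: [18, 44, 68, 42, 67, 80]


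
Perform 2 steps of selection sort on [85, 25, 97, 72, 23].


Initial: [85, 25, 97, 72, 23]
Step 1: min=23 at 4
  Swap: [23, 25, 97, 72, 85]
Step 2: min=25 at 1
  Swap: [23, 25, 97, 72, 85]

After 2 steps: [23, 25, 97, 72, 85]


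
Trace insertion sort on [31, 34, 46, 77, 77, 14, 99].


Initial: [31, 34, 46, 77, 77, 14, 99]
Insert 34: [31, 34, 46, 77, 77, 14, 99]
Insert 46: [31, 34, 46, 77, 77, 14, 99]
Insert 77: [31, 34, 46, 77, 77, 14, 99]
Insert 77: [31, 34, 46, 77, 77, 14, 99]
Insert 14: [14, 31, 34, 46, 77, 77, 99]
Insert 99: [14, 31, 34, 46, 77, 77, 99]

Sorted: [14, 31, 34, 46, 77, 77, 99]


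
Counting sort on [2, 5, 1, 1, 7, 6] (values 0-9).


Input: [2, 5, 1, 1, 7, 6]
Counts: [0, 2, 1, 0, 0, 1, 1, 1, 0, 0]

Sorted: [1, 1, 2, 5, 6, 7]


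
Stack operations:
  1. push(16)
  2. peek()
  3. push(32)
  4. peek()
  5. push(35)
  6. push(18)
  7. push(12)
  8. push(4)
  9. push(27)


push(16) -> [16]
peek()->16
push(32) -> [16, 32]
peek()->32
push(35) -> [16, 32, 35]
push(18) -> [16, 32, 35, 18]
push(12) -> [16, 32, 35, 18, 12]
push(4) -> [16, 32, 35, 18, 12, 4]
push(27) -> [16, 32, 35, 18, 12, 4, 27]

Final stack: [16, 32, 35, 18, 12, 4, 27]


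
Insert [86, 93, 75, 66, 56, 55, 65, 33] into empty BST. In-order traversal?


Insert 86: root
Insert 93: R from 86
Insert 75: L from 86
Insert 66: L from 86 -> L from 75
Insert 56: L from 86 -> L from 75 -> L from 66
Insert 55: L from 86 -> L from 75 -> L from 66 -> L from 56
Insert 65: L from 86 -> L from 75 -> L from 66 -> R from 56
Insert 33: L from 86 -> L from 75 -> L from 66 -> L from 56 -> L from 55

In-order: [33, 55, 56, 65, 66, 75, 86, 93]


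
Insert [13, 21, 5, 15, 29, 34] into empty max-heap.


Insert 13: [13]
Insert 21: [21, 13]
Insert 5: [21, 13, 5]
Insert 15: [21, 15, 5, 13]
Insert 29: [29, 21, 5, 13, 15]
Insert 34: [34, 21, 29, 13, 15, 5]

Final heap: [34, 21, 29, 13, 15, 5]


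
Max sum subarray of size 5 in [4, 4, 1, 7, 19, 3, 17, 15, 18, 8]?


[0:5]: 35
[1:6]: 34
[2:7]: 47
[3:8]: 61
[4:9]: 72
[5:10]: 61

Max: 72 at [4:9]


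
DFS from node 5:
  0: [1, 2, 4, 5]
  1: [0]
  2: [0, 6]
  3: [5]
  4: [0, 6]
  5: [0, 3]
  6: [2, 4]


Visit 5, push [3, 0]
Visit 0, push [4, 2, 1]
Visit 1, push []
Visit 2, push [6]
Visit 6, push [4]
Visit 4, push []
Visit 3, push []

DFS order: [5, 0, 1, 2, 6, 4, 3]


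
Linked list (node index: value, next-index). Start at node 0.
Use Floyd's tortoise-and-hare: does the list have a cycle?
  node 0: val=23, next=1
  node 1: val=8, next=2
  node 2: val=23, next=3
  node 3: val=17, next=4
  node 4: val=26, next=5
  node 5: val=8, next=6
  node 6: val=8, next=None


Floyd's tortoise (slow, +1) and hare (fast, +2):
  init: slow=0, fast=0
  step 1: slow=1, fast=2
  step 2: slow=2, fast=4
  step 3: slow=3, fast=6
  step 4: fast -> None, no cycle

Cycle: no


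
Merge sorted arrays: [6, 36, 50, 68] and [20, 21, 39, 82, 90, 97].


Take 6 from A
Take 20 from B
Take 21 from B
Take 36 from A
Take 39 from B
Take 50 from A
Take 68 from A

Merged: [6, 20, 21, 36, 39, 50, 68, 82, 90, 97]


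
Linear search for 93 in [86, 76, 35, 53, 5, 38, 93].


i=0: 86!=93
i=1: 76!=93
i=2: 35!=93
i=3: 53!=93
i=4: 5!=93
i=5: 38!=93
i=6: 93==93 found!

Found at 6, 7 comps


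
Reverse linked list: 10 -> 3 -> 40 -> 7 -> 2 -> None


Step 1: curr=10, set curr.next=prev(None) | reversed so far: 10
Step 2: curr=3, set curr.next=prev(10) | reversed so far: 3 -> 10
Step 3: curr=40, set curr.next=prev(3) | reversed so far: 40 -> 3 -> 10
Step 4: curr=7, set curr.next=prev(40) | reversed so far: 7 -> 40 -> 3 -> 10
Step 5: curr=2, set curr.next=prev(7) | reversed so far: 2 -> 7 -> 40 -> 3 -> 10

2 -> 7 -> 40 -> 3 -> 10 -> None


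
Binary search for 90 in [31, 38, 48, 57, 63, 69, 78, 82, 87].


Step 1: lo=0, hi=8, mid=4, val=63
Step 2: lo=5, hi=8, mid=6, val=78
Step 3: lo=7, hi=8, mid=7, val=82
Step 4: lo=8, hi=8, mid=8, val=87

Not found


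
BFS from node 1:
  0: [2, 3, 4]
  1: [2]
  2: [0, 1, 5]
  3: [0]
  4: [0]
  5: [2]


Visit 1, enqueue [2]
Visit 2, enqueue [0, 5]
Visit 0, enqueue [3, 4]
Visit 5, enqueue []
Visit 3, enqueue []
Visit 4, enqueue []

BFS order: [1, 2, 0, 5, 3, 4]


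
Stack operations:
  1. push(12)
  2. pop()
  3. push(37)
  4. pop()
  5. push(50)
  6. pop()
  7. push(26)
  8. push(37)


push(12) -> [12]
pop()->12, []
push(37) -> [37]
pop()->37, []
push(50) -> [50]
pop()->50, []
push(26) -> [26]
push(37) -> [26, 37]

Final stack: [26, 37]


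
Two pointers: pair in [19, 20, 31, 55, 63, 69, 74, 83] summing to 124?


lo=0(19)+hi=7(83)=102
lo=1(20)+hi=7(83)=103
lo=2(31)+hi=7(83)=114
lo=3(55)+hi=7(83)=138
lo=3(55)+hi=6(74)=129
lo=3(55)+hi=5(69)=124

Yes: 55+69=124


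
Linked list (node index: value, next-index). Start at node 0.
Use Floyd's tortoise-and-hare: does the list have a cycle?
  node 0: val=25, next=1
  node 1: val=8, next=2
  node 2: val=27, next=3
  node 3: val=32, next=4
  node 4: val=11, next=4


Floyd's tortoise (slow, +1) and hare (fast, +2):
  init: slow=0, fast=0
  step 1: slow=1, fast=2
  step 2: slow=2, fast=4
  step 3: slow=3, fast=4
  step 4: slow=4, fast=4
  slow == fast at node 4: cycle detected

Cycle: yes


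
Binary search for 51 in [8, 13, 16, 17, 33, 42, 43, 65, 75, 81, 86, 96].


Step 1: lo=0, hi=11, mid=5, val=42
Step 2: lo=6, hi=11, mid=8, val=75
Step 3: lo=6, hi=7, mid=6, val=43
Step 4: lo=7, hi=7, mid=7, val=65

Not found


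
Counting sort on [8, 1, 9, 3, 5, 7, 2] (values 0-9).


Input: [8, 1, 9, 3, 5, 7, 2]
Counts: [0, 1, 1, 1, 0, 1, 0, 1, 1, 1]

Sorted: [1, 2, 3, 5, 7, 8, 9]


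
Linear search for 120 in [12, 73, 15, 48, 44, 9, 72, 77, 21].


i=0: 12!=120
i=1: 73!=120
i=2: 15!=120
i=3: 48!=120
i=4: 44!=120
i=5: 9!=120
i=6: 72!=120
i=7: 77!=120
i=8: 21!=120

Not found, 9 comps


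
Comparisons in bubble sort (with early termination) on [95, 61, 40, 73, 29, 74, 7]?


Algorithm: bubble sort (with early termination)
Input: [95, 61, 40, 73, 29, 74, 7]
Sorted: [7, 29, 40, 61, 73, 74, 95]

21


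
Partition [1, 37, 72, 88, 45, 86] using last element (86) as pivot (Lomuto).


Pivot: 86
  1 <= 86: advance i (no swap)
  37 <= 86: advance i (no swap)
  72 <= 86: advance i (no swap)
  45 <= 86: swap -> [1, 37, 72, 45, 88, 86]
Place pivot at 4: [1, 37, 72, 45, 86, 88]

Partitioned: [1, 37, 72, 45, 86, 88]


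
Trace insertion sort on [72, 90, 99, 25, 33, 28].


Initial: [72, 90, 99, 25, 33, 28]
Insert 90: [72, 90, 99, 25, 33, 28]
Insert 99: [72, 90, 99, 25, 33, 28]
Insert 25: [25, 72, 90, 99, 33, 28]
Insert 33: [25, 33, 72, 90, 99, 28]
Insert 28: [25, 28, 33, 72, 90, 99]

Sorted: [25, 28, 33, 72, 90, 99]


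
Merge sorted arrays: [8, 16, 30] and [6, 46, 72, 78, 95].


Take 6 from B
Take 8 from A
Take 16 from A
Take 30 from A

Merged: [6, 8, 16, 30, 46, 72, 78, 95]


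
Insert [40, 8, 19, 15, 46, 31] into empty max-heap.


Insert 40: [40]
Insert 8: [40, 8]
Insert 19: [40, 8, 19]
Insert 15: [40, 15, 19, 8]
Insert 46: [46, 40, 19, 8, 15]
Insert 31: [46, 40, 31, 8, 15, 19]

Final heap: [46, 40, 31, 8, 15, 19]


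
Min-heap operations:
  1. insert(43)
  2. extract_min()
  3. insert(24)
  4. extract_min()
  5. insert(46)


insert(43) -> [43]
extract_min()->43, []
insert(24) -> [24]
extract_min()->24, []
insert(46) -> [46]

Final heap: [46]


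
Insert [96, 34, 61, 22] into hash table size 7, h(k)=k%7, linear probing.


Insert 96: h=5 -> slot 5
Insert 34: h=6 -> slot 6
Insert 61: h=5, 2 probes -> slot 0
Insert 22: h=1 -> slot 1

Table: [61, 22, None, None, None, 96, 34]


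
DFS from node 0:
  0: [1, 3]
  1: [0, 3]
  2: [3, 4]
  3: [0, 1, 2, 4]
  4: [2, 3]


Visit 0, push [3, 1]
Visit 1, push [3]
Visit 3, push [4, 2]
Visit 2, push [4]
Visit 4, push []

DFS order: [0, 1, 3, 2, 4]


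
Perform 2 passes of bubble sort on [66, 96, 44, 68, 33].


Initial: [66, 96, 44, 68, 33]
Pass 1: [66, 44, 68, 33, 96] (3 swaps)
Pass 2: [44, 66, 33, 68, 96] (2 swaps)

After 2 passes: [44, 66, 33, 68, 96]


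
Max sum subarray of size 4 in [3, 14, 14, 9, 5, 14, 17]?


[0:4]: 40
[1:5]: 42
[2:6]: 42
[3:7]: 45

Max: 45 at [3:7]


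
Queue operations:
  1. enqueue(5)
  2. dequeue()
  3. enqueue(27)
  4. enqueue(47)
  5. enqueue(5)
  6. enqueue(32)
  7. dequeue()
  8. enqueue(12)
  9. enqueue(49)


enqueue(5) -> [5]
dequeue()->5, []
enqueue(27) -> [27]
enqueue(47) -> [27, 47]
enqueue(5) -> [27, 47, 5]
enqueue(32) -> [27, 47, 5, 32]
dequeue()->27, [47, 5, 32]
enqueue(12) -> [47, 5, 32, 12]
enqueue(49) -> [47, 5, 32, 12, 49]

Final queue: [47, 5, 32, 12, 49]


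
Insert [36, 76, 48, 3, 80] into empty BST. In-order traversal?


Insert 36: root
Insert 76: R from 36
Insert 48: R from 36 -> L from 76
Insert 3: L from 36
Insert 80: R from 36 -> R from 76

In-order: [3, 36, 48, 76, 80]


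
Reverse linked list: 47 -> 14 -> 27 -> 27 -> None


Step 1: curr=47, set curr.next=prev(None) | reversed so far: 47
Step 2: curr=14, set curr.next=prev(47) | reversed so far: 14 -> 47
Step 3: curr=27, set curr.next=prev(14) | reversed so far: 27 -> 14 -> 47
Step 4: curr=27, set curr.next=prev(27) | reversed so far: 27 -> 27 -> 14 -> 47

27 -> 27 -> 14 -> 47 -> None


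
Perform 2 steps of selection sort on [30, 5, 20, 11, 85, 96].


Initial: [30, 5, 20, 11, 85, 96]
Step 1: min=5 at 1
  Swap: [5, 30, 20, 11, 85, 96]
Step 2: min=11 at 3
  Swap: [5, 11, 20, 30, 85, 96]

After 2 steps: [5, 11, 20, 30, 85, 96]


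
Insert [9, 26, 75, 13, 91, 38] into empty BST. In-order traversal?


Insert 9: root
Insert 26: R from 9
Insert 75: R from 9 -> R from 26
Insert 13: R from 9 -> L from 26
Insert 91: R from 9 -> R from 26 -> R from 75
Insert 38: R from 9 -> R from 26 -> L from 75

In-order: [9, 13, 26, 38, 75, 91]


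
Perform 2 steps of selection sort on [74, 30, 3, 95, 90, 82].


Initial: [74, 30, 3, 95, 90, 82]
Step 1: min=3 at 2
  Swap: [3, 30, 74, 95, 90, 82]
Step 2: min=30 at 1
  Swap: [3, 30, 74, 95, 90, 82]

After 2 steps: [3, 30, 74, 95, 90, 82]


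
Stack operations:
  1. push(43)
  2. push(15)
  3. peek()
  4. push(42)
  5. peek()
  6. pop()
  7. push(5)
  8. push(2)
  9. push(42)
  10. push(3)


push(43) -> [43]
push(15) -> [43, 15]
peek()->15
push(42) -> [43, 15, 42]
peek()->42
pop()->42, [43, 15]
push(5) -> [43, 15, 5]
push(2) -> [43, 15, 5, 2]
push(42) -> [43, 15, 5, 2, 42]
push(3) -> [43, 15, 5, 2, 42, 3]

Final stack: [43, 15, 5, 2, 42, 3]


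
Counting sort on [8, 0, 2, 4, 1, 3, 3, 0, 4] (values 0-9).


Input: [8, 0, 2, 4, 1, 3, 3, 0, 4]
Counts: [2, 1, 1, 2, 2, 0, 0, 0, 1, 0]

Sorted: [0, 0, 1, 2, 3, 3, 4, 4, 8]


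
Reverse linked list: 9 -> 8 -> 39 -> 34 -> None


Step 1: curr=9, set curr.next=prev(None) | reversed so far: 9
Step 2: curr=8, set curr.next=prev(9) | reversed so far: 8 -> 9
Step 3: curr=39, set curr.next=prev(8) | reversed so far: 39 -> 8 -> 9
Step 4: curr=34, set curr.next=prev(39) | reversed so far: 34 -> 39 -> 8 -> 9

34 -> 39 -> 8 -> 9 -> None


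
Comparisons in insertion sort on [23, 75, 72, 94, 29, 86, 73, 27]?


Algorithm: insertion sort
Input: [23, 75, 72, 94, 29, 86, 73, 27]
Sorted: [23, 27, 29, 72, 73, 75, 86, 94]

21


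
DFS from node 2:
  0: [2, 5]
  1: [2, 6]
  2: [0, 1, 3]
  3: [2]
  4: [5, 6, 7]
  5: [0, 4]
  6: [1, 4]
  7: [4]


Visit 2, push [3, 1, 0]
Visit 0, push [5]
Visit 5, push [4]
Visit 4, push [7, 6]
Visit 6, push [1]
Visit 1, push []
Visit 7, push []
Visit 3, push []

DFS order: [2, 0, 5, 4, 6, 1, 7, 3]


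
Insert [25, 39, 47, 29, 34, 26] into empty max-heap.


Insert 25: [25]
Insert 39: [39, 25]
Insert 47: [47, 25, 39]
Insert 29: [47, 29, 39, 25]
Insert 34: [47, 34, 39, 25, 29]
Insert 26: [47, 34, 39, 25, 29, 26]

Final heap: [47, 34, 39, 25, 29, 26]


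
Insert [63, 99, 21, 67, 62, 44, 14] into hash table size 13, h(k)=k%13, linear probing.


Insert 63: h=11 -> slot 11
Insert 99: h=8 -> slot 8
Insert 21: h=8, 1 probes -> slot 9
Insert 67: h=2 -> slot 2
Insert 62: h=10 -> slot 10
Insert 44: h=5 -> slot 5
Insert 14: h=1 -> slot 1

Table: [None, 14, 67, None, None, 44, None, None, 99, 21, 62, 63, None]


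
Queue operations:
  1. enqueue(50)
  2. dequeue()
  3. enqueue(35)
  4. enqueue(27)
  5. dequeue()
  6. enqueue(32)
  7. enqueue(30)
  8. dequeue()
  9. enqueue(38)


enqueue(50) -> [50]
dequeue()->50, []
enqueue(35) -> [35]
enqueue(27) -> [35, 27]
dequeue()->35, [27]
enqueue(32) -> [27, 32]
enqueue(30) -> [27, 32, 30]
dequeue()->27, [32, 30]
enqueue(38) -> [32, 30, 38]

Final queue: [32, 30, 38]


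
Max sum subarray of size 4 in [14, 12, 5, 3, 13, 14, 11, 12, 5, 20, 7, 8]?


[0:4]: 34
[1:5]: 33
[2:6]: 35
[3:7]: 41
[4:8]: 50
[5:9]: 42
[6:10]: 48
[7:11]: 44
[8:12]: 40

Max: 50 at [4:8]


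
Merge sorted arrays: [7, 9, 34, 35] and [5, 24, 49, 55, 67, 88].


Take 5 from B
Take 7 from A
Take 9 from A
Take 24 from B
Take 34 from A
Take 35 from A

Merged: [5, 7, 9, 24, 34, 35, 49, 55, 67, 88]


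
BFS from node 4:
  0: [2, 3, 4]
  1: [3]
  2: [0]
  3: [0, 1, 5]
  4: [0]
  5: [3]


Visit 4, enqueue [0]
Visit 0, enqueue [2, 3]
Visit 2, enqueue []
Visit 3, enqueue [1, 5]
Visit 1, enqueue []
Visit 5, enqueue []

BFS order: [4, 0, 2, 3, 1, 5]


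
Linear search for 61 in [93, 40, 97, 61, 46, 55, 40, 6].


i=0: 93!=61
i=1: 40!=61
i=2: 97!=61
i=3: 61==61 found!

Found at 3, 4 comps


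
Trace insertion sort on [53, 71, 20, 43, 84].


Initial: [53, 71, 20, 43, 84]
Insert 71: [53, 71, 20, 43, 84]
Insert 20: [20, 53, 71, 43, 84]
Insert 43: [20, 43, 53, 71, 84]
Insert 84: [20, 43, 53, 71, 84]

Sorted: [20, 43, 53, 71, 84]


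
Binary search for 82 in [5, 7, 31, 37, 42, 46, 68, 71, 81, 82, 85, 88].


Step 1: lo=0, hi=11, mid=5, val=46
Step 2: lo=6, hi=11, mid=8, val=81
Step 3: lo=9, hi=11, mid=10, val=85
Step 4: lo=9, hi=9, mid=9, val=82

Found at index 9


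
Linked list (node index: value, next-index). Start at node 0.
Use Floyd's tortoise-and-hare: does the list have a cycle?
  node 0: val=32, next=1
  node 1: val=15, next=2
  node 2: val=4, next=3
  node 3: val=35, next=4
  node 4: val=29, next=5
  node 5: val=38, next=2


Floyd's tortoise (slow, +1) and hare (fast, +2):
  init: slow=0, fast=0
  step 1: slow=1, fast=2
  step 2: slow=2, fast=4
  step 3: slow=3, fast=2
  step 4: slow=4, fast=4
  slow == fast at node 4: cycle detected

Cycle: yes


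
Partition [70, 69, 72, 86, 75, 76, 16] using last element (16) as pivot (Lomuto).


Pivot: 16
Place pivot at 0: [16, 69, 72, 86, 75, 76, 70]

Partitioned: [16, 69, 72, 86, 75, 76, 70]


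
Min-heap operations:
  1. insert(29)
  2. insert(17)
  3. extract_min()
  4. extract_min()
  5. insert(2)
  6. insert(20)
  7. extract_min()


insert(29) -> [29]
insert(17) -> [17, 29]
extract_min()->17, [29]
extract_min()->29, []
insert(2) -> [2]
insert(20) -> [2, 20]
extract_min()->2, [20]

Final heap: [20]


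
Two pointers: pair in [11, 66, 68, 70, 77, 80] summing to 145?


lo=0(11)+hi=5(80)=91
lo=1(66)+hi=5(80)=146
lo=1(66)+hi=4(77)=143
lo=2(68)+hi=4(77)=145

Yes: 68+77=145


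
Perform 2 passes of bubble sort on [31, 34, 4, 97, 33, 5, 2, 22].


Initial: [31, 34, 4, 97, 33, 5, 2, 22]
Pass 1: [31, 4, 34, 33, 5, 2, 22, 97] (5 swaps)
Pass 2: [4, 31, 33, 5, 2, 22, 34, 97] (5 swaps)

After 2 passes: [4, 31, 33, 5, 2, 22, 34, 97]


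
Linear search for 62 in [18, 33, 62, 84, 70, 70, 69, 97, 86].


i=0: 18!=62
i=1: 33!=62
i=2: 62==62 found!

Found at 2, 3 comps


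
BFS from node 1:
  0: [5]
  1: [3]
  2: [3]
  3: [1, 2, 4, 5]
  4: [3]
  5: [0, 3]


Visit 1, enqueue [3]
Visit 3, enqueue [2, 4, 5]
Visit 2, enqueue []
Visit 4, enqueue []
Visit 5, enqueue [0]
Visit 0, enqueue []

BFS order: [1, 3, 2, 4, 5, 0]


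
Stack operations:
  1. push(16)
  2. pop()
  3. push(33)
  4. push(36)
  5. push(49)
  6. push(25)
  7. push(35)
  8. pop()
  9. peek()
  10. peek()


push(16) -> [16]
pop()->16, []
push(33) -> [33]
push(36) -> [33, 36]
push(49) -> [33, 36, 49]
push(25) -> [33, 36, 49, 25]
push(35) -> [33, 36, 49, 25, 35]
pop()->35, [33, 36, 49, 25]
peek()->25
peek()->25

Final stack: [33, 36, 49, 25]


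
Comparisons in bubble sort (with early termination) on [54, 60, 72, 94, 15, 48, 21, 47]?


Algorithm: bubble sort (with early termination)
Input: [54, 60, 72, 94, 15, 48, 21, 47]
Sorted: [15, 21, 47, 48, 54, 60, 72, 94]

27


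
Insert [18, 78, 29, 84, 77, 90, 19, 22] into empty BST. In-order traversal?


Insert 18: root
Insert 78: R from 18
Insert 29: R from 18 -> L from 78
Insert 84: R from 18 -> R from 78
Insert 77: R from 18 -> L from 78 -> R from 29
Insert 90: R from 18 -> R from 78 -> R from 84
Insert 19: R from 18 -> L from 78 -> L from 29
Insert 22: R from 18 -> L from 78 -> L from 29 -> R from 19

In-order: [18, 19, 22, 29, 77, 78, 84, 90]


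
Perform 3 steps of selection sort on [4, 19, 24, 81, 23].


Initial: [4, 19, 24, 81, 23]
Step 1: min=4 at 0
  Swap: [4, 19, 24, 81, 23]
Step 2: min=19 at 1
  Swap: [4, 19, 24, 81, 23]
Step 3: min=23 at 4
  Swap: [4, 19, 23, 81, 24]

After 3 steps: [4, 19, 23, 81, 24]


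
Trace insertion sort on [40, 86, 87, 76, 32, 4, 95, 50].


Initial: [40, 86, 87, 76, 32, 4, 95, 50]
Insert 86: [40, 86, 87, 76, 32, 4, 95, 50]
Insert 87: [40, 86, 87, 76, 32, 4, 95, 50]
Insert 76: [40, 76, 86, 87, 32, 4, 95, 50]
Insert 32: [32, 40, 76, 86, 87, 4, 95, 50]
Insert 4: [4, 32, 40, 76, 86, 87, 95, 50]
Insert 95: [4, 32, 40, 76, 86, 87, 95, 50]
Insert 50: [4, 32, 40, 50, 76, 86, 87, 95]

Sorted: [4, 32, 40, 50, 76, 86, 87, 95]


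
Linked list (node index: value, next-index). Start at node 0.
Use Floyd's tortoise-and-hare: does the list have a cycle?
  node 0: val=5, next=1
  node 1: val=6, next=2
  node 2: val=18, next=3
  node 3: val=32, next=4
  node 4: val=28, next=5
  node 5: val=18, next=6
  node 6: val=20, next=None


Floyd's tortoise (slow, +1) and hare (fast, +2):
  init: slow=0, fast=0
  step 1: slow=1, fast=2
  step 2: slow=2, fast=4
  step 3: slow=3, fast=6
  step 4: fast -> None, no cycle

Cycle: no


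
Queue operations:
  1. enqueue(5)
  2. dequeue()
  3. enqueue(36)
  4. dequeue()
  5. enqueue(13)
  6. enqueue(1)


enqueue(5) -> [5]
dequeue()->5, []
enqueue(36) -> [36]
dequeue()->36, []
enqueue(13) -> [13]
enqueue(1) -> [13, 1]

Final queue: [13, 1]


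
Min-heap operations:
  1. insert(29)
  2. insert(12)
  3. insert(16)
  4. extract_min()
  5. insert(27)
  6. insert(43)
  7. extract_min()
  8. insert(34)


insert(29) -> [29]
insert(12) -> [12, 29]
insert(16) -> [12, 29, 16]
extract_min()->12, [16, 29]
insert(27) -> [16, 29, 27]
insert(43) -> [16, 29, 27, 43]
extract_min()->16, [27, 29, 43]
insert(34) -> [27, 29, 43, 34]

Final heap: [27, 29, 43, 34]


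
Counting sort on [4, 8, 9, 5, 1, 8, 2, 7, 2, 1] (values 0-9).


Input: [4, 8, 9, 5, 1, 8, 2, 7, 2, 1]
Counts: [0, 2, 2, 0, 1, 1, 0, 1, 2, 1]

Sorted: [1, 1, 2, 2, 4, 5, 7, 8, 8, 9]


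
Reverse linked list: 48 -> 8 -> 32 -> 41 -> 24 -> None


Step 1: curr=48, set curr.next=prev(None) | reversed so far: 48
Step 2: curr=8, set curr.next=prev(48) | reversed so far: 8 -> 48
Step 3: curr=32, set curr.next=prev(8) | reversed so far: 32 -> 8 -> 48
Step 4: curr=41, set curr.next=prev(32) | reversed so far: 41 -> 32 -> 8 -> 48
Step 5: curr=24, set curr.next=prev(41) | reversed so far: 24 -> 41 -> 32 -> 8 -> 48

24 -> 41 -> 32 -> 8 -> 48 -> None


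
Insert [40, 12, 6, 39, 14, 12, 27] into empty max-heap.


Insert 40: [40]
Insert 12: [40, 12]
Insert 6: [40, 12, 6]
Insert 39: [40, 39, 6, 12]
Insert 14: [40, 39, 6, 12, 14]
Insert 12: [40, 39, 12, 12, 14, 6]
Insert 27: [40, 39, 27, 12, 14, 6, 12]

Final heap: [40, 39, 27, 12, 14, 6, 12]


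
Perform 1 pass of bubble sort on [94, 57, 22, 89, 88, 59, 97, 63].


Initial: [94, 57, 22, 89, 88, 59, 97, 63]
Pass 1: [57, 22, 89, 88, 59, 94, 63, 97] (6 swaps)

After 1 pass: [57, 22, 89, 88, 59, 94, 63, 97]


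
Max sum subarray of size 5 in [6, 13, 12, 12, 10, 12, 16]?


[0:5]: 53
[1:6]: 59
[2:7]: 62

Max: 62 at [2:7]


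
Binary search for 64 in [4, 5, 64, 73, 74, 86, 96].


Step 1: lo=0, hi=6, mid=3, val=73
Step 2: lo=0, hi=2, mid=1, val=5
Step 3: lo=2, hi=2, mid=2, val=64

Found at index 2


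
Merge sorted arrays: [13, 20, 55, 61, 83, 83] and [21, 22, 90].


Take 13 from A
Take 20 from A
Take 21 from B
Take 22 from B
Take 55 from A
Take 61 from A
Take 83 from A
Take 83 from A

Merged: [13, 20, 21, 22, 55, 61, 83, 83, 90]


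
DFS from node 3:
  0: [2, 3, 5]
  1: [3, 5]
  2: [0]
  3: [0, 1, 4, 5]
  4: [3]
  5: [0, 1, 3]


Visit 3, push [5, 4, 1, 0]
Visit 0, push [5, 2]
Visit 2, push []
Visit 5, push [1]
Visit 1, push []
Visit 4, push []

DFS order: [3, 0, 2, 5, 1, 4]


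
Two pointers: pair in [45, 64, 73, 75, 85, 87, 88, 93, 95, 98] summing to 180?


lo=0(45)+hi=9(98)=143
lo=1(64)+hi=9(98)=162
lo=2(73)+hi=9(98)=171
lo=3(75)+hi=9(98)=173
lo=4(85)+hi=9(98)=183
lo=4(85)+hi=8(95)=180

Yes: 85+95=180


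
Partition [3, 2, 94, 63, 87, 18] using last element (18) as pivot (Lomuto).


Pivot: 18
  3 <= 18: advance i (no swap)
  2 <= 18: advance i (no swap)
Place pivot at 2: [3, 2, 18, 63, 87, 94]

Partitioned: [3, 2, 18, 63, 87, 94]


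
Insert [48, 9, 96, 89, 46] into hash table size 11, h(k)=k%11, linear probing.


Insert 48: h=4 -> slot 4
Insert 9: h=9 -> slot 9
Insert 96: h=8 -> slot 8
Insert 89: h=1 -> slot 1
Insert 46: h=2 -> slot 2

Table: [None, 89, 46, None, 48, None, None, None, 96, 9, None]


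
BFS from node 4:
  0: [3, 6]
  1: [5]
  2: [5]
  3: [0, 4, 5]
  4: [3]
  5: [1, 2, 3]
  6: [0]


Visit 4, enqueue [3]
Visit 3, enqueue [0, 5]
Visit 0, enqueue [6]
Visit 5, enqueue [1, 2]
Visit 6, enqueue []
Visit 1, enqueue []
Visit 2, enqueue []

BFS order: [4, 3, 0, 5, 6, 1, 2]


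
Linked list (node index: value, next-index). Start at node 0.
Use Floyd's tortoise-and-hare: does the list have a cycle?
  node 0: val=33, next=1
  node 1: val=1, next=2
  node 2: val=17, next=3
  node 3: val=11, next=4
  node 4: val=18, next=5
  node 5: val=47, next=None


Floyd's tortoise (slow, +1) and hare (fast, +2):
  init: slow=0, fast=0
  step 1: slow=1, fast=2
  step 2: slow=2, fast=4
  step 3: fast 4->5->None, no cycle

Cycle: no


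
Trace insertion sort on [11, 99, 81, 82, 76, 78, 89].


Initial: [11, 99, 81, 82, 76, 78, 89]
Insert 99: [11, 99, 81, 82, 76, 78, 89]
Insert 81: [11, 81, 99, 82, 76, 78, 89]
Insert 82: [11, 81, 82, 99, 76, 78, 89]
Insert 76: [11, 76, 81, 82, 99, 78, 89]
Insert 78: [11, 76, 78, 81, 82, 99, 89]
Insert 89: [11, 76, 78, 81, 82, 89, 99]

Sorted: [11, 76, 78, 81, 82, 89, 99]


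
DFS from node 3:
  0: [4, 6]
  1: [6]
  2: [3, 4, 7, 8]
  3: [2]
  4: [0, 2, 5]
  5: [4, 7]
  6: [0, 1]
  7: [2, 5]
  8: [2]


Visit 3, push [2]
Visit 2, push [8, 7, 4]
Visit 4, push [5, 0]
Visit 0, push [6]
Visit 6, push [1]
Visit 1, push []
Visit 5, push [7]
Visit 7, push []
Visit 8, push []

DFS order: [3, 2, 4, 0, 6, 1, 5, 7, 8]


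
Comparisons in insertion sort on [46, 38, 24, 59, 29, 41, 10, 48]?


Algorithm: insertion sort
Input: [46, 38, 24, 59, 29, 41, 10, 48]
Sorted: [10, 24, 29, 38, 41, 46, 48, 59]

19


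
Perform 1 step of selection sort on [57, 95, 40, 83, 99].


Initial: [57, 95, 40, 83, 99]
Step 1: min=40 at 2
  Swap: [40, 95, 57, 83, 99]

After 1 step: [40, 95, 57, 83, 99]


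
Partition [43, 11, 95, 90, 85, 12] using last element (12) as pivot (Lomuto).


Pivot: 12
  11 <= 12: swap -> [11, 43, 95, 90, 85, 12]
Place pivot at 1: [11, 12, 95, 90, 85, 43]

Partitioned: [11, 12, 95, 90, 85, 43]


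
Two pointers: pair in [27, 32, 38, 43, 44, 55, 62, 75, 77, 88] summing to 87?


lo=0(27)+hi=9(88)=115
lo=0(27)+hi=8(77)=104
lo=0(27)+hi=7(75)=102
lo=0(27)+hi=6(62)=89
lo=0(27)+hi=5(55)=82
lo=1(32)+hi=5(55)=87

Yes: 32+55=87


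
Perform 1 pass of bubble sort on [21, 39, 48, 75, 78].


Initial: [21, 39, 48, 75, 78]
Pass 1: [21, 39, 48, 75, 78] (0 swaps)

After 1 pass: [21, 39, 48, 75, 78]


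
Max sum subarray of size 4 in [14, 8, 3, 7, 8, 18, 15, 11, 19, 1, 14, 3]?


[0:4]: 32
[1:5]: 26
[2:6]: 36
[3:7]: 48
[4:8]: 52
[5:9]: 63
[6:10]: 46
[7:11]: 45
[8:12]: 37

Max: 63 at [5:9]


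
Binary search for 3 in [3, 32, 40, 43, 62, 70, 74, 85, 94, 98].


Step 1: lo=0, hi=9, mid=4, val=62
Step 2: lo=0, hi=3, mid=1, val=32
Step 3: lo=0, hi=0, mid=0, val=3

Found at index 0


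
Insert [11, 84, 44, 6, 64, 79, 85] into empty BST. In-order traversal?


Insert 11: root
Insert 84: R from 11
Insert 44: R from 11 -> L from 84
Insert 6: L from 11
Insert 64: R from 11 -> L from 84 -> R from 44
Insert 79: R from 11 -> L from 84 -> R from 44 -> R from 64
Insert 85: R from 11 -> R from 84

In-order: [6, 11, 44, 64, 79, 84, 85]


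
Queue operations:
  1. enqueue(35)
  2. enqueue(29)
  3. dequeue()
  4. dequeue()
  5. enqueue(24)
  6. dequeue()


enqueue(35) -> [35]
enqueue(29) -> [35, 29]
dequeue()->35, [29]
dequeue()->29, []
enqueue(24) -> [24]
dequeue()->24, []

Final queue: []


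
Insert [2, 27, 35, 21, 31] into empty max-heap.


Insert 2: [2]
Insert 27: [27, 2]
Insert 35: [35, 2, 27]
Insert 21: [35, 21, 27, 2]
Insert 31: [35, 31, 27, 2, 21]

Final heap: [35, 31, 27, 2, 21]


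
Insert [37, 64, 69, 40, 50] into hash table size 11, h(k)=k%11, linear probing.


Insert 37: h=4 -> slot 4
Insert 64: h=9 -> slot 9
Insert 69: h=3 -> slot 3
Insert 40: h=7 -> slot 7
Insert 50: h=6 -> slot 6

Table: [None, None, None, 69, 37, None, 50, 40, None, 64, None]


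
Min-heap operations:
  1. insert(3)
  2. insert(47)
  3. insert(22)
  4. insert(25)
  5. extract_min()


insert(3) -> [3]
insert(47) -> [3, 47]
insert(22) -> [3, 47, 22]
insert(25) -> [3, 25, 22, 47]
extract_min()->3, [22, 25, 47]

Final heap: [22, 25, 47]


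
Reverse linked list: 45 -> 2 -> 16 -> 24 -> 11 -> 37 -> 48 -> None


Step 1: curr=45, set curr.next=prev(None) | reversed so far: 45
Step 2: curr=2, set curr.next=prev(45) | reversed so far: 2 -> 45
Step 3: curr=16, set curr.next=prev(2) | reversed so far: 16 -> 2 -> 45
Step 4: curr=24, set curr.next=prev(16) | reversed so far: 24 -> 16 -> 2 -> 45
Step 5: curr=11, set curr.next=prev(24) | reversed so far: 11 -> 24 -> 16 -> 2 -> 45
Step 6: curr=37, set curr.next=prev(11) | reversed so far: 37 -> 11 -> 24 -> 16 -> 2 -> 45
Step 7: curr=48, set curr.next=prev(37) | reversed so far: 48 -> 37 -> 11 -> 24 -> 16 -> 2 -> 45

48 -> 37 -> 11 -> 24 -> 16 -> 2 -> 45 -> None


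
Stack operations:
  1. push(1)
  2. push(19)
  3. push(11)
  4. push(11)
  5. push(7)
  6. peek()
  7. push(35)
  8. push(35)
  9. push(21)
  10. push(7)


push(1) -> [1]
push(19) -> [1, 19]
push(11) -> [1, 19, 11]
push(11) -> [1, 19, 11, 11]
push(7) -> [1, 19, 11, 11, 7]
peek()->7
push(35) -> [1, 19, 11, 11, 7, 35]
push(35) -> [1, 19, 11, 11, 7, 35, 35]
push(21) -> [1, 19, 11, 11, 7, 35, 35, 21]
push(7) -> [1, 19, 11, 11, 7, 35, 35, 21, 7]

Final stack: [1, 19, 11, 11, 7, 35, 35, 21, 7]


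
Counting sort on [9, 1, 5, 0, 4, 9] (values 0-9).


Input: [9, 1, 5, 0, 4, 9]
Counts: [1, 1, 0, 0, 1, 1, 0, 0, 0, 2]

Sorted: [0, 1, 4, 5, 9, 9]


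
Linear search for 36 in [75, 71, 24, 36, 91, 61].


i=0: 75!=36
i=1: 71!=36
i=2: 24!=36
i=3: 36==36 found!

Found at 3, 4 comps


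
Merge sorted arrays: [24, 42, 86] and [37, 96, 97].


Take 24 from A
Take 37 from B
Take 42 from A
Take 86 from A

Merged: [24, 37, 42, 86, 96, 97]


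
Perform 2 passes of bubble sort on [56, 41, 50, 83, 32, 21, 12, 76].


Initial: [56, 41, 50, 83, 32, 21, 12, 76]
Pass 1: [41, 50, 56, 32, 21, 12, 76, 83] (6 swaps)
Pass 2: [41, 50, 32, 21, 12, 56, 76, 83] (3 swaps)

After 2 passes: [41, 50, 32, 21, 12, 56, 76, 83]


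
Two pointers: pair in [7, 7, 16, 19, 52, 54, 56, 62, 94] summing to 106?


lo=0(7)+hi=8(94)=101
lo=1(7)+hi=8(94)=101
lo=2(16)+hi=8(94)=110
lo=2(16)+hi=7(62)=78
lo=3(19)+hi=7(62)=81
lo=4(52)+hi=7(62)=114
lo=4(52)+hi=6(56)=108
lo=4(52)+hi=5(54)=106

Yes: 52+54=106


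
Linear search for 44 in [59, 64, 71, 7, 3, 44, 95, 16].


i=0: 59!=44
i=1: 64!=44
i=2: 71!=44
i=3: 7!=44
i=4: 3!=44
i=5: 44==44 found!

Found at 5, 6 comps


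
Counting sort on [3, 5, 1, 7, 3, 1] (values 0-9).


Input: [3, 5, 1, 7, 3, 1]
Counts: [0, 2, 0, 2, 0, 1, 0, 1, 0, 0]

Sorted: [1, 1, 3, 3, 5, 7]


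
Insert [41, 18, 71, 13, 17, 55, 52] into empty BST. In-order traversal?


Insert 41: root
Insert 18: L from 41
Insert 71: R from 41
Insert 13: L from 41 -> L from 18
Insert 17: L from 41 -> L from 18 -> R from 13
Insert 55: R from 41 -> L from 71
Insert 52: R from 41 -> L from 71 -> L from 55

In-order: [13, 17, 18, 41, 52, 55, 71]


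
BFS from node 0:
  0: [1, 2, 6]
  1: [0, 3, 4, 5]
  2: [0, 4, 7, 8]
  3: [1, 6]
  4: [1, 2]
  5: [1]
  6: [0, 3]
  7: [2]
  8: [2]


Visit 0, enqueue [1, 2, 6]
Visit 1, enqueue [3, 4, 5]
Visit 2, enqueue [7, 8]
Visit 6, enqueue []
Visit 3, enqueue []
Visit 4, enqueue []
Visit 5, enqueue []
Visit 7, enqueue []
Visit 8, enqueue []

BFS order: [0, 1, 2, 6, 3, 4, 5, 7, 8]


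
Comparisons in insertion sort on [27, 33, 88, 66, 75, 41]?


Algorithm: insertion sort
Input: [27, 33, 88, 66, 75, 41]
Sorted: [27, 33, 41, 66, 75, 88]

10


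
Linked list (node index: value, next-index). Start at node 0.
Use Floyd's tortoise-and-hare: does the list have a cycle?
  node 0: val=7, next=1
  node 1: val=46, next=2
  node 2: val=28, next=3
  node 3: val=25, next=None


Floyd's tortoise (slow, +1) and hare (fast, +2):
  init: slow=0, fast=0
  step 1: slow=1, fast=2
  step 2: fast 2->3->None, no cycle

Cycle: no


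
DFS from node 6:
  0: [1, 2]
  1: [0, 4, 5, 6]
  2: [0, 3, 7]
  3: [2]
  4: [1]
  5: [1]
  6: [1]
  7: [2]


Visit 6, push [1]
Visit 1, push [5, 4, 0]
Visit 0, push [2]
Visit 2, push [7, 3]
Visit 3, push []
Visit 7, push []
Visit 4, push []
Visit 5, push []

DFS order: [6, 1, 0, 2, 3, 7, 4, 5]


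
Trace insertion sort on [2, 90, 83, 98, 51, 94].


Initial: [2, 90, 83, 98, 51, 94]
Insert 90: [2, 90, 83, 98, 51, 94]
Insert 83: [2, 83, 90, 98, 51, 94]
Insert 98: [2, 83, 90, 98, 51, 94]
Insert 51: [2, 51, 83, 90, 98, 94]
Insert 94: [2, 51, 83, 90, 94, 98]

Sorted: [2, 51, 83, 90, 94, 98]


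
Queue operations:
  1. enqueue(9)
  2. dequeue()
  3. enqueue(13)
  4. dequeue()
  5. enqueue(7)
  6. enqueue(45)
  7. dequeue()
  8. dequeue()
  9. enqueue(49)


enqueue(9) -> [9]
dequeue()->9, []
enqueue(13) -> [13]
dequeue()->13, []
enqueue(7) -> [7]
enqueue(45) -> [7, 45]
dequeue()->7, [45]
dequeue()->45, []
enqueue(49) -> [49]

Final queue: [49]


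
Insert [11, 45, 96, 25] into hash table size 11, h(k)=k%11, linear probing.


Insert 11: h=0 -> slot 0
Insert 45: h=1 -> slot 1
Insert 96: h=8 -> slot 8
Insert 25: h=3 -> slot 3

Table: [11, 45, None, 25, None, None, None, None, 96, None, None]


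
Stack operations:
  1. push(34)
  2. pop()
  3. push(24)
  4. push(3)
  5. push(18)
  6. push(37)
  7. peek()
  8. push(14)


push(34) -> [34]
pop()->34, []
push(24) -> [24]
push(3) -> [24, 3]
push(18) -> [24, 3, 18]
push(37) -> [24, 3, 18, 37]
peek()->37
push(14) -> [24, 3, 18, 37, 14]

Final stack: [24, 3, 18, 37, 14]


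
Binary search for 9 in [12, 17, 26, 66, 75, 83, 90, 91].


Step 1: lo=0, hi=7, mid=3, val=66
Step 2: lo=0, hi=2, mid=1, val=17
Step 3: lo=0, hi=0, mid=0, val=12

Not found


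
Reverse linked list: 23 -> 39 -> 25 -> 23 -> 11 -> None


Step 1: curr=23, set curr.next=prev(None) | reversed so far: 23
Step 2: curr=39, set curr.next=prev(23) | reversed so far: 39 -> 23
Step 3: curr=25, set curr.next=prev(39) | reversed so far: 25 -> 39 -> 23
Step 4: curr=23, set curr.next=prev(25) | reversed so far: 23 -> 25 -> 39 -> 23
Step 5: curr=11, set curr.next=prev(23) | reversed so far: 11 -> 23 -> 25 -> 39 -> 23

11 -> 23 -> 25 -> 39 -> 23 -> None


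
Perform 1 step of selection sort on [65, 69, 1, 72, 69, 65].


Initial: [65, 69, 1, 72, 69, 65]
Step 1: min=1 at 2
  Swap: [1, 69, 65, 72, 69, 65]

After 1 step: [1, 69, 65, 72, 69, 65]


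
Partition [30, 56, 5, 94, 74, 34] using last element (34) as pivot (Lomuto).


Pivot: 34
  30 <= 34: advance i (no swap)
  5 <= 34: swap -> [30, 5, 56, 94, 74, 34]
Place pivot at 2: [30, 5, 34, 94, 74, 56]

Partitioned: [30, 5, 34, 94, 74, 56]


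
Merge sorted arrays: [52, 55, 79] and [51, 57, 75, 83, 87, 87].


Take 51 from B
Take 52 from A
Take 55 from A
Take 57 from B
Take 75 from B
Take 79 from A

Merged: [51, 52, 55, 57, 75, 79, 83, 87, 87]


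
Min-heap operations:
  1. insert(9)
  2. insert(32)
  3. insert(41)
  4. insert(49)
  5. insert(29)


insert(9) -> [9]
insert(32) -> [9, 32]
insert(41) -> [9, 32, 41]
insert(49) -> [9, 32, 41, 49]
insert(29) -> [9, 29, 41, 49, 32]

Final heap: [9, 29, 41, 49, 32]


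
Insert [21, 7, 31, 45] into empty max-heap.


Insert 21: [21]
Insert 7: [21, 7]
Insert 31: [31, 7, 21]
Insert 45: [45, 31, 21, 7]

Final heap: [45, 31, 21, 7]


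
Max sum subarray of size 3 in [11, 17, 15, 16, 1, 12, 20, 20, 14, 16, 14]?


[0:3]: 43
[1:4]: 48
[2:5]: 32
[3:6]: 29
[4:7]: 33
[5:8]: 52
[6:9]: 54
[7:10]: 50
[8:11]: 44

Max: 54 at [6:9]


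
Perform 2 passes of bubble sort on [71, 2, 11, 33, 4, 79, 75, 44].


Initial: [71, 2, 11, 33, 4, 79, 75, 44]
Pass 1: [2, 11, 33, 4, 71, 75, 44, 79] (6 swaps)
Pass 2: [2, 11, 4, 33, 71, 44, 75, 79] (2 swaps)

After 2 passes: [2, 11, 4, 33, 71, 44, 75, 79]


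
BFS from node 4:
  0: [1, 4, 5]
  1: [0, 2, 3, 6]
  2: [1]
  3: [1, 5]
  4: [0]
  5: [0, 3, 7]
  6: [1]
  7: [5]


Visit 4, enqueue [0]
Visit 0, enqueue [1, 5]
Visit 1, enqueue [2, 3, 6]
Visit 5, enqueue [7]
Visit 2, enqueue []
Visit 3, enqueue []
Visit 6, enqueue []
Visit 7, enqueue []

BFS order: [4, 0, 1, 5, 2, 3, 6, 7]


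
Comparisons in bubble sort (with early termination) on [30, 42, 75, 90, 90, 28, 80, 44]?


Algorithm: bubble sort (with early termination)
Input: [30, 42, 75, 90, 90, 28, 80, 44]
Sorted: [28, 30, 42, 44, 75, 80, 90, 90]

27


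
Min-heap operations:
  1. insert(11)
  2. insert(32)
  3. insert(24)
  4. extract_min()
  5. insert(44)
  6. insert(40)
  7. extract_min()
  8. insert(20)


insert(11) -> [11]
insert(32) -> [11, 32]
insert(24) -> [11, 32, 24]
extract_min()->11, [24, 32]
insert(44) -> [24, 32, 44]
insert(40) -> [24, 32, 44, 40]
extract_min()->24, [32, 40, 44]
insert(20) -> [20, 32, 44, 40]

Final heap: [20, 32, 44, 40]


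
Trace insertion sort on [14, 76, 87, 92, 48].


Initial: [14, 76, 87, 92, 48]
Insert 76: [14, 76, 87, 92, 48]
Insert 87: [14, 76, 87, 92, 48]
Insert 92: [14, 76, 87, 92, 48]
Insert 48: [14, 48, 76, 87, 92]

Sorted: [14, 48, 76, 87, 92]


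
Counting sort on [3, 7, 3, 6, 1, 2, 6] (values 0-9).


Input: [3, 7, 3, 6, 1, 2, 6]
Counts: [0, 1, 1, 2, 0, 0, 2, 1, 0, 0]

Sorted: [1, 2, 3, 3, 6, 6, 7]


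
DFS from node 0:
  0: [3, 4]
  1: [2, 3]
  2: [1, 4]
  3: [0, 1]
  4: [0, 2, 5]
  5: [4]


Visit 0, push [4, 3]
Visit 3, push [1]
Visit 1, push [2]
Visit 2, push [4]
Visit 4, push [5]
Visit 5, push []

DFS order: [0, 3, 1, 2, 4, 5]


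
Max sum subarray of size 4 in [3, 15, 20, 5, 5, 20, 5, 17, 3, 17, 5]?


[0:4]: 43
[1:5]: 45
[2:6]: 50
[3:7]: 35
[4:8]: 47
[5:9]: 45
[6:10]: 42
[7:11]: 42

Max: 50 at [2:6]


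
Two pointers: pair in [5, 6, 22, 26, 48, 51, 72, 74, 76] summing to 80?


lo=0(5)+hi=8(76)=81
lo=0(5)+hi=7(74)=79
lo=1(6)+hi=7(74)=80

Yes: 6+74=80


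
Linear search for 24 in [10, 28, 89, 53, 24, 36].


i=0: 10!=24
i=1: 28!=24
i=2: 89!=24
i=3: 53!=24
i=4: 24==24 found!

Found at 4, 5 comps


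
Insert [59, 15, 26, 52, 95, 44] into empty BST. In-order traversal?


Insert 59: root
Insert 15: L from 59
Insert 26: L from 59 -> R from 15
Insert 52: L from 59 -> R from 15 -> R from 26
Insert 95: R from 59
Insert 44: L from 59 -> R from 15 -> R from 26 -> L from 52

In-order: [15, 26, 44, 52, 59, 95]


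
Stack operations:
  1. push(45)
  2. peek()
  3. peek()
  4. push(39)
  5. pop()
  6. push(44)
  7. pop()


push(45) -> [45]
peek()->45
peek()->45
push(39) -> [45, 39]
pop()->39, [45]
push(44) -> [45, 44]
pop()->44, [45]

Final stack: [45]


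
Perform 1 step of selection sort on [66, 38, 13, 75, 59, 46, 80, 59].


Initial: [66, 38, 13, 75, 59, 46, 80, 59]
Step 1: min=13 at 2
  Swap: [13, 38, 66, 75, 59, 46, 80, 59]

After 1 step: [13, 38, 66, 75, 59, 46, 80, 59]


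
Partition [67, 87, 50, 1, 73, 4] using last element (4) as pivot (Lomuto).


Pivot: 4
  1 <= 4: swap -> [1, 87, 50, 67, 73, 4]
Place pivot at 1: [1, 4, 50, 67, 73, 87]

Partitioned: [1, 4, 50, 67, 73, 87]


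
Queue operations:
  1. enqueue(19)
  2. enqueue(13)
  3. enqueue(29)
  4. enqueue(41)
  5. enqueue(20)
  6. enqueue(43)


enqueue(19) -> [19]
enqueue(13) -> [19, 13]
enqueue(29) -> [19, 13, 29]
enqueue(41) -> [19, 13, 29, 41]
enqueue(20) -> [19, 13, 29, 41, 20]
enqueue(43) -> [19, 13, 29, 41, 20, 43]

Final queue: [19, 13, 29, 41, 20, 43]


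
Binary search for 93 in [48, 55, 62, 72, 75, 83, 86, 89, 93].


Step 1: lo=0, hi=8, mid=4, val=75
Step 2: lo=5, hi=8, mid=6, val=86
Step 3: lo=7, hi=8, mid=7, val=89
Step 4: lo=8, hi=8, mid=8, val=93

Found at index 8


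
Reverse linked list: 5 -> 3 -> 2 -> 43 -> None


Step 1: curr=5, set curr.next=prev(None) | reversed so far: 5
Step 2: curr=3, set curr.next=prev(5) | reversed so far: 3 -> 5
Step 3: curr=2, set curr.next=prev(3) | reversed so far: 2 -> 3 -> 5
Step 4: curr=43, set curr.next=prev(2) | reversed so far: 43 -> 2 -> 3 -> 5

43 -> 2 -> 3 -> 5 -> None


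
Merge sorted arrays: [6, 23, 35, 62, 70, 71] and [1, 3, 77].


Take 1 from B
Take 3 from B
Take 6 from A
Take 23 from A
Take 35 from A
Take 62 from A
Take 70 from A
Take 71 from A

Merged: [1, 3, 6, 23, 35, 62, 70, 71, 77]


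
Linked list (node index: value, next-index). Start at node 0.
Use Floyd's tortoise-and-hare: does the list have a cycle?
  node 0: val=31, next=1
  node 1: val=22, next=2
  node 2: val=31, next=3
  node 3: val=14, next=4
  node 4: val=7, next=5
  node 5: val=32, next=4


Floyd's tortoise (slow, +1) and hare (fast, +2):
  init: slow=0, fast=0
  step 1: slow=1, fast=2
  step 2: slow=2, fast=4
  step 3: slow=3, fast=4
  step 4: slow=4, fast=4
  slow == fast at node 4: cycle detected

Cycle: yes
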